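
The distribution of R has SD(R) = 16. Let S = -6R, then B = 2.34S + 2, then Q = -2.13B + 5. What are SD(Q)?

SD(Q) = 478.4832

SD(S) = |-6|·16 = 96.
SD(B) = |2.34|·96 = 224.64.
SD(Q) = |-2.13|·224.64 = 478.4832.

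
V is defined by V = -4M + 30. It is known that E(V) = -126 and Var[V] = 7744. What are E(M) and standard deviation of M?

From V = -4M + 30: E(V) = a·E(M) + b, so E(M) = (E(V) − b)/a = (-126 − 30)/(-4) = 39.
standard deviation of V = √7744 = 88.
standard deviation of V = |a|·standard deviation of M, so standard deviation of M = 88/|-4| = 22.

E(M) = 39, standard deviation of M = 22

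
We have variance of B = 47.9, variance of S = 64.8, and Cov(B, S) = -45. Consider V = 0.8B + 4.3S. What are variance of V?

variance of V = 919.208

variance of V = a²·variance of B + b²·variance of S + 2ab·Cov(B, S) with a = 0.8, b = 4.3.
= 0.8²·47.9 + 4.3²·64.8 + 2·0.8·4.3·(-45)
= 30.656 + 1198.152 + (-309.6) = 919.208.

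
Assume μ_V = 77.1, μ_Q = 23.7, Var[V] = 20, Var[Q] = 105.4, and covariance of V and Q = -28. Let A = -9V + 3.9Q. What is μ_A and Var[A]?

μ_A = (-9)·μ_V + 3.9·μ_Q = (-9)·77.1 + 3.9·23.7 = -601.47.
Var[A] = a²·Var[V] + b²·Var[Q] + 2ab·covariance of V and Q with a = -9, b = 3.9.
= (-9)²·20 + 3.9²·105.4 + 2·(-9)·3.9·(-28)
= 1620 + 1603.134 + 1965.6 = 5188.734.

μ_A = -601.47, Var[A] = 5188.734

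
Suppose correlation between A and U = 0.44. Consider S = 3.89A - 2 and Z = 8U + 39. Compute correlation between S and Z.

Linear rescalings preserve correlation up to sign; here the slopes 3.89 and 8 have the same sign, so correlation between S and Z = correlation between A and U = 0.44.

correlation between S and Z = 0.44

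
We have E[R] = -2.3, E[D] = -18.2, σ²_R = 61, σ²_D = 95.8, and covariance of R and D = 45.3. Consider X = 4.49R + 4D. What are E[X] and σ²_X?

E[X] = -83.127, σ²_X = 4389.7421

E[X] = 4.49·E[R] + 4·E[D] = 4.49·(-2.3) + 4·(-18.2) = -83.127.
σ²_X = a²·σ²_R + b²·σ²_D + 2ab·covariance of R and D with a = 4.49, b = 4.
= 4.49²·61 + 4²·95.8 + 2·4.49·4·45.3
= 1229.7661 + 1532.8 + 1627.176 = 4389.7421.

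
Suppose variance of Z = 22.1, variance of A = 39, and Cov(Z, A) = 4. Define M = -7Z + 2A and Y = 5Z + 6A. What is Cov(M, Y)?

Cov(M, Y) = -433.5

By bilinearity, Cov(M, Y) = ac·variance of Z + bd·variance of A + (ad+bc)·Cov(Z, A), with a=-7, b=2, c=5, d=6.
ac·variance of Z = (-7)·5·22.1 = -773.5
bd·variance of A = 2·6·39 = 468
(ad+bc)·Cov(Z, A) = (-32)·4 = -128
Cov(M, Y) = -773.5 + 468 + (-128) = -433.5.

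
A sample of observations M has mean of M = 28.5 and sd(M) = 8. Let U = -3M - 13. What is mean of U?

U = -3M - 13 is linear with a = -3, b = -13.
mean of U = a·mean of M + b = (-3)·28.5 + (-13) = -98.5.

mean of U = -98.5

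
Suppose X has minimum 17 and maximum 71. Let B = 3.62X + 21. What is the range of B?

Range(B) = 195.48

Range of X = 71 − 17 = 54.
Range(B) = |a|·Range(X) = |3.62|·54 = 195.48.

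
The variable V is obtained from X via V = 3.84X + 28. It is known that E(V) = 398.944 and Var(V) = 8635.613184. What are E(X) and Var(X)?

E(X) = 96.6, Var(X) = 585.64

From V = 3.84X + 28: E(V) = a·E(X) + b, so E(X) = (E(V) − b)/a = (398.944 − 28)/3.84 = 96.6.
Var(V) = a²·Var(X), so Var(X) = 8635.613184/3.84² = 585.64.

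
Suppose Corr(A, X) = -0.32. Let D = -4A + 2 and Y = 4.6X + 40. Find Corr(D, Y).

Corr(D, Y) = 0.32

Linear rescalings preserve |correlation|; the slopes -4 and 4.6 have opposite signs, so the correlation flips sign: Corr(D, Y) = −Corr(A, X) = 0.32.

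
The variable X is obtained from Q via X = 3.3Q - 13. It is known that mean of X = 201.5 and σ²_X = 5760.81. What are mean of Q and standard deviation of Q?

mean of Q = 65, standard deviation of Q = 23

From X = 3.3Q - 13: mean of X = a·mean of Q + b, so mean of Q = (mean of X − b)/a = (201.5 − (-13))/3.3 = 65.
standard deviation of X = √5760.81 = 75.9.
standard deviation of X = |a|·standard deviation of Q, so standard deviation of Q = 75.9/|3.3| = 23.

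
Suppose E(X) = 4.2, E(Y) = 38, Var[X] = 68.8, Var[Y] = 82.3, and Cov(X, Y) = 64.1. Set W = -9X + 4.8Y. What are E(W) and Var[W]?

E(W) = (-9)·E(X) + 4.8·E(Y) = (-9)·4.2 + 4.8·38 = 144.6.
Var[W] = a²·Var[X] + b²·Var[Y] + 2ab·Cov(X, Y) with a = -9, b = 4.8.
= (-9)²·68.8 + 4.8²·82.3 + 2·(-9)·4.8·64.1
= 5572.8 + 1896.192 + (-5538.24) = 1930.752.

E(W) = 144.6, Var[W] = 1930.752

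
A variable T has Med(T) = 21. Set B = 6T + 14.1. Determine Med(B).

Med(B) = 140.1

A linear map preserves order up to sign, so Med(B) = a·Med(T) + b = 6·21 + 14.1 = 140.1.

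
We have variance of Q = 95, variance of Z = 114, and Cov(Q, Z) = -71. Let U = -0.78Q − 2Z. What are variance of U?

variance of U = 292.278

variance of U = a²·variance of Q + b²·variance of Z + 2ab·Cov(Q, Z) with a = -0.78, b = -2.
= (-0.78)²·95 + (-2)²·114 + 2·(-0.78)·(-2)·(-71)
= 57.798 + 456 + (-221.52) = 292.278.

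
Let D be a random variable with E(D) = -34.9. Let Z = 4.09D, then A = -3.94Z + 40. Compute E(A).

E(A) = 602.39954

E(Z) = 4.09·(-34.9) = -142.741.
E(A) = (-3.94)·(-142.741) + 40 = 602.39954.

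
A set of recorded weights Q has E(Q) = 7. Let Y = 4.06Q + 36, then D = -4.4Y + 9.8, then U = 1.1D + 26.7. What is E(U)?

E(Y) = 4.06·7 + 36 = 64.42.
E(D) = (-4.4)·64.42 + 9.8 = -273.648.
E(U) = 1.1·(-273.648) + 26.7 = -274.3128.

E(U) = -274.3128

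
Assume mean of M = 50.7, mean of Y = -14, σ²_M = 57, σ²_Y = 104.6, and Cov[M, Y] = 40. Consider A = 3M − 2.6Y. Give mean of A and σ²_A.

mean of A = 3·mean of M + (-2.6)·mean of Y = 3·50.7 + (-2.6)·(-14) = 188.5.
σ²_A = a²·σ²_M + b²·σ²_Y + 2ab·Cov[M, Y] with a = 3, b = -2.6.
= 3²·57 + (-2.6)²·104.6 + 2·3·(-2.6)·40
= 513 + 707.096 + (-624) = 596.096.

mean of A = 188.5, σ²_A = 596.096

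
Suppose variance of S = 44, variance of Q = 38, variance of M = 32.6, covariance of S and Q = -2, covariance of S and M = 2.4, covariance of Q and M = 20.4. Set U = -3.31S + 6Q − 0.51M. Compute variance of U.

variance of U = 1821.24254

variance of U = a²·variance of S + b²·variance of Q + c²·variance of M + 2ab·covariance of S and Q + 2ac·covariance of S and M + 2bc·covariance of Q and M, with a = -3.31, b = 6, c = -0.51.
= 482.0684 + 1368 + 8.47926 + 79.44 + 8.10288 + (-124.848)
= 1821.24254.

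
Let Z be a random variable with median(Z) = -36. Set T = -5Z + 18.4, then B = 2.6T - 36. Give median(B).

median(T) = (-5)·(-36) + 18.4 = 198.4.
median(B) = 2.6·198.4 + (-36) = 479.84.

median(B) = 479.84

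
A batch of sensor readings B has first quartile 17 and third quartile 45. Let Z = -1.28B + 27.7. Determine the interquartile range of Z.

IQR(Z) = 35.84

IQR of B = Q3 − Q1 = 45 − 17 = 28.
Under Z = aB + b, IQR(Z) = |a|·IQR(B) = |-1.28|·28 = 35.84 (shifts cancel; spread scales by |a|).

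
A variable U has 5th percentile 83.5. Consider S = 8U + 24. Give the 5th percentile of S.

Since a = 8 > 0 the transformation is increasing, so the 5th percentile of S = a·(P_{5} of U) + b = 8·83.5 + 24 = 692.

5th percentile of S = 692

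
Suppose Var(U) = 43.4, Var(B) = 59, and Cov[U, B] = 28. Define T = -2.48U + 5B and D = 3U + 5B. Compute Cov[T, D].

By bilinearity, Cov[T, D] = ac·Var(U) + bd·Var(B) + (ad+bc)·Cov[U, B], with a=-2.48, b=5, c=3, d=5.
ac·Var(U) = (-2.48)·3·43.4 = -322.896
bd·Var(B) = 5·5·59 = 1475
(ad+bc)·Cov[U, B] = (2.6)·28 = 72.8
Cov[T, D] = -322.896 + 1475 + 72.8 = 1224.904.

Cov[T, D] = 1224.904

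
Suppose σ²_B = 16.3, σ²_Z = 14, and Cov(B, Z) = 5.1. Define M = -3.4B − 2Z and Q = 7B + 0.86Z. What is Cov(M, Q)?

Cov(M, Q) = -498.3324

By bilinearity, Cov(M, Q) = ac·σ²_B + bd·σ²_Z + (ad+bc)·Cov(B, Z), with a=-3.4, b=-2, c=7, d=0.86.
ac·σ²_B = (-3.4)·7·16.3 = -387.94
bd·σ²_Z = (-2)·0.86·14 = -24.08
(ad+bc)·Cov(B, Z) = (-16.924)·5.1 = -86.3124
Cov(M, Q) = -387.94 + (-24.08) + (-86.3124) = -498.3324.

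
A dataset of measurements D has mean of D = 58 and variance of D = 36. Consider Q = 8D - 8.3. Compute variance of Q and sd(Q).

variance of Q = 2304, sd(Q) = 48

Q = 8D - 8.3 is linear with a = 8, b = -8.3.
variance of Q = a²·variance of D = 8²·36 = 2304 (the additive constant -8.3 does not affect variance).
sd(D) = √36 = 6.
sd(Q) = |a|·sd(D) = |8|·6 = 48.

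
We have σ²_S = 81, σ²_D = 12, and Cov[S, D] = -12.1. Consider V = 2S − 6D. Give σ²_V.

σ²_V = 1046.4

σ²_V = a²·σ²_S + b²·σ²_D + 2ab·Cov[S, D] with a = 2, b = -6.
= 2²·81 + (-6)²·12 + 2·2·(-6)·(-12.1)
= 324 + 432 + 290.4 = 1046.4.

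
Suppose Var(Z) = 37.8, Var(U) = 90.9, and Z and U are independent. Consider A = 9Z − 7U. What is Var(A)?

Var(A) = 7515.9

Var(A) = a²·Var(Z) + b²·Var(U) + 2ab·covariance of Z and U with a = 9, b = -7.
Independence gives covariance of Z and U = 0.
= 9²·37.8 + (-7)²·90.9 + 2·9·(-7)·0
= 3061.8 + 4454.1 + 0 = 7515.9.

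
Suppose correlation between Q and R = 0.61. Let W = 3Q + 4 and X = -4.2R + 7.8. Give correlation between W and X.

correlation between W and X = -0.61

Linear rescalings preserve |correlation|; the slopes 3 and -4.2 have opposite signs, so the correlation flips sign: correlation between W and X = −correlation between Q and R = -0.61.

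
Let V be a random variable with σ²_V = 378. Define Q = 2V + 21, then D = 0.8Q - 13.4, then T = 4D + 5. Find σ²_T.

σ²_Q = 2²·378 = 1512.
σ²_D = 0.8²·1512 = 967.68.
σ²_T = 4²·967.68 = 15482.88.

σ²_T = 15482.88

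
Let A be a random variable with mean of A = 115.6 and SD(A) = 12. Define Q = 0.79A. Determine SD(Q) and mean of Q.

SD(Q) = 9.48, mean of Q = 91.324

Q = 0.79A is linear with a = 0.79, b = 0.
SD(Q) = |a|·SD(A) = |0.79|·12 = 9.48.
mean of Q = a·mean of A + b = 0.79·115.6 = 91.324.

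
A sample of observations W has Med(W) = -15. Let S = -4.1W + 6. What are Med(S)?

A linear map preserves order up to sign, so Med(S) = a·Med(W) + b = (-4.1)·(-15) + 6 = 67.5.

Med(S) = 67.5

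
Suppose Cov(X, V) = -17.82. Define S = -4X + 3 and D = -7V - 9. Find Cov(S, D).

Cov(S, D) = -498.96

Cov(S, D) = a·c·Cov(X, V) = (-4)·(-7)·(-17.82) = -498.96. Additive constants drop out.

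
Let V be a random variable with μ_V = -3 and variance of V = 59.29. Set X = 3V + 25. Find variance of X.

variance of X = 533.61

X = 3V + 25 is linear with a = 3, b = 25.
variance of X = a²·variance of V = 3²·59.29 = 533.61 (the additive constant 25 does not affect variance).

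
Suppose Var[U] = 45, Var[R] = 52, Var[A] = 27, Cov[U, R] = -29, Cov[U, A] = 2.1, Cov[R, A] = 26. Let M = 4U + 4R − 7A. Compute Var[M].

Var[M] = a²·Var[U] + b²·Var[R] + c²·Var[A] + 2ab·Cov[U, R] + 2ac·Cov[U, A] + 2bc·Cov[R, A], with a = 4, b = 4, c = -7.
= 720 + 832 + 1323 + (-928) + (-117.6) + (-1456)
= 373.4.

Var[M] = 373.4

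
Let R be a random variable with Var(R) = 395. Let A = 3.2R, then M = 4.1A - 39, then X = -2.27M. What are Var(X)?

Var(A) = 3.2²·395 = 4044.8.
Var(M) = 4.1²·4044.8 = 67993.088.
Var(X) = (-2.27)²·67993.088 = 350361.5831552.

Var(X) = 350361.5831552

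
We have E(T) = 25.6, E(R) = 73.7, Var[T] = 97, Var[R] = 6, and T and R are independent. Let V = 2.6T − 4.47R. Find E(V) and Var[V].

E(V) = 2.6·E(T) + (-4.47)·E(R) = 2.6·25.6 + (-4.47)·73.7 = -262.879.
Var[V] = a²·Var[T] + b²·Var[R] + 2ab·Cov(T, R) with a = 2.6, b = -4.47.
Independence gives Cov(T, R) = 0.
= 2.6²·97 + (-4.47)²·6 + 2·2.6·(-4.47)·0
= 655.72 + 119.8854 + 0 = 775.6054.

E(V) = -262.879, Var[V] = 775.6054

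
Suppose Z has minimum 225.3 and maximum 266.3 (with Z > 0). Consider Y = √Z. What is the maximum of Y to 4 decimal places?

max(Y) = 16.3187

√Z is increasing on this domain, so max(Y) comes from max(Z) = 266.3: max(Y) = √(266.3) ≈ 16.3187.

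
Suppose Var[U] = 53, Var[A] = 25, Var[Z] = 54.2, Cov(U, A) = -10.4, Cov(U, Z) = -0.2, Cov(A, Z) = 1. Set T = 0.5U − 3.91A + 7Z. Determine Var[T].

Var[T] = a²·Var[U] + b²·Var[A] + c²·Var[Z] + 2ab·Cov(U, A) + 2ac·Cov(U, Z) + 2bc·Cov(A, Z), with a = 0.5, b = -3.91, c = 7.
= 13.25 + 382.2025 + 2655.8 + 40.664 + (-1.4) + (-54.74)
= 3035.7765.

Var[T] = 3035.7765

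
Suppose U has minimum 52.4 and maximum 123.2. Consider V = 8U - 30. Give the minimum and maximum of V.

min(V) = 389.2, max(V) = 955.6

a = 8 > 0, so min(V) = a·min(U)+b = 8·52.4 + (-30) = 389.2 and max(V) = 8·123.2 + (-30) = 955.6.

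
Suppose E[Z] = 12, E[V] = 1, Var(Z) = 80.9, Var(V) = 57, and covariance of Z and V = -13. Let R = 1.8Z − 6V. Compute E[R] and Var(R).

E[R] = 1.8·E[Z] + (-6)·E[V] = 1.8·12 + (-6)·1 = 15.6.
Var(R) = a²·Var(Z) + b²·Var(V) + 2ab·covariance of Z and V with a = 1.8, b = -6.
= 1.8²·80.9 + (-6)²·57 + 2·1.8·(-6)·(-13)
= 262.116 + 2052 + 280.8 = 2594.916.

E[R] = 15.6, Var(R) = 2594.916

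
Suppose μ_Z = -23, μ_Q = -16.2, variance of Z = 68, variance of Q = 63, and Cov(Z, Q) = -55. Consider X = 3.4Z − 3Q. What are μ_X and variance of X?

μ_X = -29.6, variance of X = 2475.08

μ_X = 3.4·μ_Z + (-3)·μ_Q = 3.4·(-23) + (-3)·(-16.2) = -29.6.
variance of X = a²·variance of Z + b²·variance of Q + 2ab·Cov(Z, Q) with a = 3.4, b = -3.
= 3.4²·68 + (-3)²·63 + 2·3.4·(-3)·(-55)
= 786.08 + 567 + 1122 = 2475.08.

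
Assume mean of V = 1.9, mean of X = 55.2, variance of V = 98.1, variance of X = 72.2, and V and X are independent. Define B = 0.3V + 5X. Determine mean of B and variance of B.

mean of B = 0.3·mean of V + 5·mean of X = 0.3·1.9 + 5·55.2 = 276.57.
variance of B = a²·variance of V + b²·variance of X + 2ab·Cov(V, X) with a = 0.3, b = 5.
Independence gives Cov(V, X) = 0.
= 0.3²·98.1 + 5²·72.2 + 2·0.3·5·0
= 8.829 + 1805 + 0 = 1813.829.

mean of B = 276.57, variance of B = 1813.829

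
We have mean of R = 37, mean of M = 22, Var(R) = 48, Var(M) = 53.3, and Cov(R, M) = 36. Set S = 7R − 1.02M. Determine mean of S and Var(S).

mean of S = 236.56, Var(S) = 1893.37332

mean of S = 7·mean of R + (-1.02)·mean of M = 7·37 + (-1.02)·22 = 236.56.
Var(S) = a²·Var(R) + b²·Var(M) + 2ab·Cov(R, M) with a = 7, b = -1.02.
= 7²·48 + (-1.02)²·53.3 + 2·7·(-1.02)·36
= 2352 + 55.45332 + (-514.08) = 1893.37332.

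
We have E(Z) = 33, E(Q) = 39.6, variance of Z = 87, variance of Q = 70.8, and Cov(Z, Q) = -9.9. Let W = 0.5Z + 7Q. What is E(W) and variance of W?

E(W) = 293.7, variance of W = 3421.65

E(W) = 0.5·E(Z) + 7·E(Q) = 0.5·33 + 7·39.6 = 293.7.
variance of W = a²·variance of Z + b²·variance of Q + 2ab·Cov(Z, Q) with a = 0.5, b = 7.
= 0.5²·87 + 7²·70.8 + 2·0.5·7·(-9.9)
= 21.75 + 3469.2 + (-69.3) = 3421.65.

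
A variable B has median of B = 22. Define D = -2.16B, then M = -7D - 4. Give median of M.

median of M = 328.64

median of D = (-2.16)·22 = -47.52.
median of M = (-7)·(-47.52) + (-4) = 328.64.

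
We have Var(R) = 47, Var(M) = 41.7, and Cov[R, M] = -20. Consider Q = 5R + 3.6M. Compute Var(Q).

Var(Q) = 995.432

Var(Q) = a²·Var(R) + b²·Var(M) + 2ab·Cov[R, M] with a = 5, b = 3.6.
= 5²·47 + 3.6²·41.7 + 2·5·3.6·(-20)
= 1175 + 540.432 + (-720) = 995.432.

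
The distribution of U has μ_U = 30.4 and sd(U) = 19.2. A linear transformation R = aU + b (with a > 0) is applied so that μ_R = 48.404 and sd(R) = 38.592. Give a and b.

sd(R) = a·sd(U) (a > 0), so a = 38.592/19.2 = 2.01.
μ_R = a·μ_U + b, so b = 48.404 − 2.01·30.4 = -12.7.

a = 2.01, b = -12.7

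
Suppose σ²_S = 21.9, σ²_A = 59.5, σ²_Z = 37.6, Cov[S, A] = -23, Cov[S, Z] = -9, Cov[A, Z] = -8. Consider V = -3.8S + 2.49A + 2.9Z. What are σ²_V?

σ²_V = 1519.43395

σ²_V = a²·σ²_S + b²·σ²_A + c²·σ²_Z + 2ab·Cov[S, A] + 2ac·Cov[S, Z] + 2bc·Cov[A, Z], with a = -3.8, b = 2.49, c = 2.9.
= 316.236 + 368.90595 + 316.216 + 435.252 + 198.36 + (-115.536)
= 1519.43395.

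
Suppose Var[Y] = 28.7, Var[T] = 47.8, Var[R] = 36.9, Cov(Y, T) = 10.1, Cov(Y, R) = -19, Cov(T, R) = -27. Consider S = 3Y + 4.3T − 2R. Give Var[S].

Var[S] = a²·Var[Y] + b²·Var[T] + c²·Var[R] + 2ab·Cov(Y, T) + 2ac·Cov(Y, R) + 2bc·Cov(T, R), with a = 3, b = 4.3, c = -2.
= 258.3 + 883.822 + 147.6 + 260.58 + 228 + 464.4
= 2242.702.

Var[S] = 2242.702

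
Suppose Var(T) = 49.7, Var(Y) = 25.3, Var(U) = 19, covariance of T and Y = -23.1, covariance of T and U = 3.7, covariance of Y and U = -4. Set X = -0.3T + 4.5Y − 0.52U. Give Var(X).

Var(X) = 604.18

Var(X) = a²·Var(T) + b²·Var(Y) + c²·Var(U) + 2ab·covariance of T and Y + 2ac·covariance of T and U + 2bc·covariance of Y and U, with a = -0.3, b = 4.5, c = -0.52.
= 4.473 + 512.325 + 5.1376 + 62.37 + 1.1544 + 18.72
= 604.18.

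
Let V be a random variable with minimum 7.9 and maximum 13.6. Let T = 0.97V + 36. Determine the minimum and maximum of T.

a = 0.97 > 0, so min(T) = a·min(V)+b = 0.97·7.9 + 36 = 43.663 and max(T) = 0.97·13.6 + 36 = 49.192.

min(T) = 43.663, max(T) = 49.192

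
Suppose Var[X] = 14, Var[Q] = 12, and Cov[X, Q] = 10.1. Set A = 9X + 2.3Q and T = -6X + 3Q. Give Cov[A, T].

By bilinearity, Cov[A, T] = ac·Var[X] + bd·Var[Q] + (ad+bc)·Cov[X, Q], with a=9, b=2.3, c=-6, d=3.
ac·Var[X] = 9·(-6)·14 = -756
bd·Var[Q] = 2.3·3·12 = 82.8
(ad+bc)·Cov[X, Q] = (13.2)·10.1 = 133.32
Cov[A, T] = -756 + 82.8 + 133.32 = -539.88.

Cov[A, T] = -539.88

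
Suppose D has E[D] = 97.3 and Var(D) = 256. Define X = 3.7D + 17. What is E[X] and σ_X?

X = 3.7D + 17 is linear with a = 3.7, b = 17.
E[X] = a·E[D] + b = 3.7·97.3 + 17 = 377.01.
σ_D = √256 = 16.
σ_X = |a|·σ_D = |3.7|·16 = 59.2.

E[X] = 377.01, σ_X = 59.2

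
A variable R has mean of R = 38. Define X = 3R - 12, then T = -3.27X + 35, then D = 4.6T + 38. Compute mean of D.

mean of X = 3·38 + (-12) = 102.
mean of T = (-3.27)·102 + 35 = -298.54.
mean of D = 4.6·(-298.54) + 38 = -1335.284.

mean of D = -1335.284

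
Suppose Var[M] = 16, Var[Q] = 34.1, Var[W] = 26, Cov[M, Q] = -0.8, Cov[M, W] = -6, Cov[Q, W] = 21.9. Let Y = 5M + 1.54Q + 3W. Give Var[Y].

Var[Y] = a²·Var[M] + b²·Var[Q] + c²·Var[W] + 2ab·Cov[M, Q] + 2ac·Cov[M, W] + 2bc·Cov[Q, W], with a = 5, b = 1.54, c = 3.
= 400 + 80.87156 + 234 + (-12.32) + (-180) + 202.356
= 724.90756.

Var[Y] = 724.90756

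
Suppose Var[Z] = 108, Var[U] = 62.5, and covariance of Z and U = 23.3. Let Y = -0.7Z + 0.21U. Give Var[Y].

Var[Y] = 48.82605

Var[Y] = a²·Var[Z] + b²·Var[U] + 2ab·covariance of Z and U with a = -0.7, b = 0.21.
= (-0.7)²·108 + 0.21²·62.5 + 2·(-0.7)·0.21·23.3
= 52.92 + 2.75625 + (-6.8502) = 48.82605.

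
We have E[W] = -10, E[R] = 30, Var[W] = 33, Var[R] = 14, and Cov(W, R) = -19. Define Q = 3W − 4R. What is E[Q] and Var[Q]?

E[Q] = 3·E[W] + (-4)·E[R] = 3·(-10) + (-4)·30 = -150.
Var[Q] = a²·Var[W] + b²·Var[R] + 2ab·Cov(W, R) with a = 3, b = -4.
= 3²·33 + (-4)²·14 + 2·3·(-4)·(-19)
= 297 + 224 + 456 = 977.

E[Q] = -150, Var[Q] = 977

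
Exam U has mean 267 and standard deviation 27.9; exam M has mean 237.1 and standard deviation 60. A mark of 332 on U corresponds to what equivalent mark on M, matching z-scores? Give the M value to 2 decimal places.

M = 376.88

z = (332 − 267)/27.9 ≈ 2.3297.
M = 237.1 + z·60 = 237.1 + (332 − 267)·60/27.9 ≈ 376.88.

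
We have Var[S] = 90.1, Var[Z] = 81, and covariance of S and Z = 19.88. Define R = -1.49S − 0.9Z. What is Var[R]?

Var[R] = a²·Var[S] + b²·Var[Z] + 2ab·covariance of S and Z with a = -1.49, b = -0.9.
= (-1.49)²·90.1 + (-0.9)²·81 + 2·(-1.49)·(-0.9)·19.88
= 200.03101 + 65.61 + 53.31816 = 318.95917.

Var[R] = 318.95917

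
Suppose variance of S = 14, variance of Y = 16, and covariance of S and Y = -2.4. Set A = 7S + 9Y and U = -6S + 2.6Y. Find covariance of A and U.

covariance of A and U = -127.68

By bilinearity, covariance of A and U = ac·variance of S + bd·variance of Y + (ad+bc)·covariance of S and Y, with a=7, b=9, c=-6, d=2.6.
ac·variance of S = 7·(-6)·14 = -588
bd·variance of Y = 9·2.6·16 = 374.4
(ad+bc)·covariance of S and Y = (-35.8)·(-2.4) = 85.92
covariance of A and U = -588 + 374.4 + 85.92 = -127.68.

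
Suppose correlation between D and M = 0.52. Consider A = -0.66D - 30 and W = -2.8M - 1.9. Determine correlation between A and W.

Linear rescalings preserve correlation up to sign; here the slopes -0.66 and -2.8 have the same sign, so correlation between A and W = correlation between D and M = 0.52.

correlation between A and W = 0.52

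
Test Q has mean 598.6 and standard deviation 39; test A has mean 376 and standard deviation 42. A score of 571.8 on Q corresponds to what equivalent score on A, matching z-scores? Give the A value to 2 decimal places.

z = (571.8 − 598.6)/39 ≈ -0.6872.
A = 376 + z·42 = 376 + (571.8 − 598.6)·42/39 ≈ 347.14.

A = 347.14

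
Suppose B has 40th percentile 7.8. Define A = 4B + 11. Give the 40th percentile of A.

Since a = 4 > 0 the transformation is increasing, so the 40th percentile of A = a·(P_{40} of B) + b = 4·7.8 + 11 = 42.2.

40th percentile of A = 42.2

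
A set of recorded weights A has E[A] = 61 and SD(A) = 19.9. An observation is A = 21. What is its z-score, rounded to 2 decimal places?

z = -2.01

z = (A − E[A]) / SD(A) = (21 − 61) / 19.9 ≈ -2.01.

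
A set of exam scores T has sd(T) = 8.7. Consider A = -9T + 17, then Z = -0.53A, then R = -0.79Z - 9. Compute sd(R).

sd(A) = |-9|·8.7 = 78.3.
sd(Z) = |-0.53|·78.3 = 41.499.
sd(R) = |-0.79|·41.499 = 32.78421.

sd(R) = 32.78421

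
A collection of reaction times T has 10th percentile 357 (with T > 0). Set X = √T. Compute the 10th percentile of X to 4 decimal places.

√T is increasing, so P_{10}(X) = g(P_{10}(T)) ≈ 18.8944.

10th percentile of X = 18.8944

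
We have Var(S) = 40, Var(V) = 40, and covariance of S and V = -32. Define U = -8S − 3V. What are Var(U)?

Var(U) = 1384

Var(U) = a²·Var(S) + b²·Var(V) + 2ab·covariance of S and V with a = -8, b = -3.
= (-8)²·40 + (-3)²·40 + 2·(-8)·(-3)·(-32)
= 2560 + 360 + (-1536) = 1384.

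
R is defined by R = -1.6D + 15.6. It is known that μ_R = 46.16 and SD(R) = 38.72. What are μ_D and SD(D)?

From R = -1.6D + 15.6: μ_R = a·μ_D + b, so μ_D = (μ_R − b)/a = (46.16 − 15.6)/(-1.6) = -19.1.
SD(R) = |a|·SD(D), so SD(D) = 38.72/|-1.6| = 24.2.

μ_D = -19.1, SD(D) = 24.2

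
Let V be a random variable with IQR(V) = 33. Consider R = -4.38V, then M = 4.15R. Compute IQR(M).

IQR(M) = 599.841

IQR(R) = |-4.38|·33 = 144.54.
IQR(M) = |4.15|·144.54 = 599.841.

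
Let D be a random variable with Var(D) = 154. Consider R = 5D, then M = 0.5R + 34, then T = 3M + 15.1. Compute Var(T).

Var(R) = 5²·154 = 3850.
Var(M) = 0.5²·3850 = 962.5.
Var(T) = 3²·962.5 = 8662.5.

Var(T) = 8662.5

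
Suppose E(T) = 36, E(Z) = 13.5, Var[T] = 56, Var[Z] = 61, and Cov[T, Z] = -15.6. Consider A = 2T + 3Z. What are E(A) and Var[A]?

E(A) = 112.5, Var[A] = 585.8

E(A) = 2·E(T) + 3·E(Z) = 2·36 + 3·13.5 = 112.5.
Var[A] = a²·Var[T] + b²·Var[Z] + 2ab·Cov[T, Z] with a = 2, b = 3.
= 2²·56 + 3²·61 + 2·2·3·(-15.6)
= 224 + 549 + (-187.2) = 585.8.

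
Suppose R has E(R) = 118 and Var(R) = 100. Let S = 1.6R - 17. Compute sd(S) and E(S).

sd(S) = 16, E(S) = 171.8

S = 1.6R - 17 is linear with a = 1.6, b = -17.
sd(R) = √100 = 10.
sd(S) = |a|·sd(R) = |1.6|·10 = 16.
E(S) = a·E(R) + b = 1.6·118 + (-17) = 171.8.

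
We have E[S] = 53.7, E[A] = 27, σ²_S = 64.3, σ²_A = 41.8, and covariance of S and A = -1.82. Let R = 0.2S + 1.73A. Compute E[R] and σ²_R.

E[R] = 57.45, σ²_R = 126.41578

E[R] = 0.2·E[S] + 1.73·E[A] = 0.2·53.7 + 1.73·27 = 57.45.
σ²_R = a²·σ²_S + b²·σ²_A + 2ab·covariance of S and A with a = 0.2, b = 1.73.
= 0.2²·64.3 + 1.73²·41.8 + 2·0.2·1.73·(-1.82)
= 2.572 + 125.10322 + (-1.25944) = 126.41578.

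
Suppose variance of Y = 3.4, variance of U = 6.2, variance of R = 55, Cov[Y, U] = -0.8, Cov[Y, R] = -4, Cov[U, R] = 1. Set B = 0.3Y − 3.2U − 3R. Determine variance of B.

variance of B = 586.73

variance of B = a²·variance of Y + b²·variance of U + c²·variance of R + 2ab·Cov[Y, U] + 2ac·Cov[Y, R] + 2bc·Cov[U, R], with a = 0.3, b = -3.2, c = -3.
= 0.306 + 63.488 + 495 + 1.536 + 7.2 + 19.2
= 586.73.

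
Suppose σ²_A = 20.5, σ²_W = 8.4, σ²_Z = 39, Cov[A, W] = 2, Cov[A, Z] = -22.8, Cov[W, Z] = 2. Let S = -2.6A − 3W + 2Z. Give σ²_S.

σ²_S = 614.5

σ²_S = a²·σ²_A + b²·σ²_W + c²·σ²_Z + 2ab·Cov[A, W] + 2ac·Cov[A, Z] + 2bc·Cov[W, Z], with a = -2.6, b = -3, c = 2.
= 138.58 + 75.6 + 156 + 31.2 + 237.12 + (-24)
= 614.5.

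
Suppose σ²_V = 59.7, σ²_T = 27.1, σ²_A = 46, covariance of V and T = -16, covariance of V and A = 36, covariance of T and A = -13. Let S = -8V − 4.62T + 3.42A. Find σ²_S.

σ²_S = 2195.43804

σ²_S = a²·σ²_V + b²·σ²_T + c²·σ²_A + 2ab·covariance of V and T + 2ac·covariance of V and A + 2bc·covariance of T and A, with a = -8, b = -4.62, c = 3.42.
= 3820.8 + 578.43324 + 538.0344 + (-1182.72) + (-1969.92) + 410.8104
= 2195.43804.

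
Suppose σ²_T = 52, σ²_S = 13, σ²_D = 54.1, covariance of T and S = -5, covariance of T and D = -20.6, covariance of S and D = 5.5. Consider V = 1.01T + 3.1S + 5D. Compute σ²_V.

σ²_V = a²·σ²_T + b²·σ²_S + c²·σ²_D + 2ab·covariance of T and S + 2ac·covariance of T and D + 2bc·covariance of S and D, with a = 1.01, b = 3.1, c = 5.
= 53.0452 + 124.93 + 1352.5 + (-31.31) + (-208.06) + 170.5
= 1461.6052.

σ²_V = 1461.6052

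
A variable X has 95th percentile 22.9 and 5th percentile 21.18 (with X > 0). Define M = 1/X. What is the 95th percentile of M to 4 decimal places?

95th percentile of M = 0.0472

1/X is decreasing on X > 0, so percentile order reverses: P_{95}(M) uses P_{5}(X) = 21.18.
P_{95}(M) = 1/21.18 ≈ 0.0472.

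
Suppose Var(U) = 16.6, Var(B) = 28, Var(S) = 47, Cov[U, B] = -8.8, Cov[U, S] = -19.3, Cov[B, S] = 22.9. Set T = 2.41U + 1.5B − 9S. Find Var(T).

Var(T) = 4121.72446

Var(T) = a²·Var(U) + b²·Var(B) + c²·Var(S) + 2ab·Cov[U, B] + 2ac·Cov[U, S] + 2bc·Cov[B, S], with a = 2.41, b = 1.5, c = -9.
= 96.41446 + 63 + 3807 + (-63.624) + 837.234 + (-618.3)
= 4121.72446.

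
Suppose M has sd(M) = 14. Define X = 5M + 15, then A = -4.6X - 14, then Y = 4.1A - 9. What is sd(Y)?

sd(X) = |5|·14 = 70.
sd(A) = |-4.6|·70 = 322.
sd(Y) = |4.1|·322 = 1320.2.

sd(Y) = 1320.2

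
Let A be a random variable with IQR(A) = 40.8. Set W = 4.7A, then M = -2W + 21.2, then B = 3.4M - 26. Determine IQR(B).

IQR(B) = 1303.968

IQR(W) = |4.7|·40.8 = 191.76.
IQR(M) = |-2|·191.76 = 383.52.
IQR(B) = |3.4|·383.52 = 1303.968.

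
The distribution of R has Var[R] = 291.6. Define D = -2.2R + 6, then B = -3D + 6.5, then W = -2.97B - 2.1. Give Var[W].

Var[W] = 112043.9186064

Var[D] = (-2.2)²·291.6 = 1411.344.
Var[B] = (-3)²·1411.344 = 12702.096.
Var[W] = (-2.97)²·12702.096 = 112043.9186064.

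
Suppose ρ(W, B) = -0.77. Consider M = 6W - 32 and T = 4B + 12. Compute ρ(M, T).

Linear rescalings preserve correlation up to sign; here the slopes 6 and 4 have the same sign, so ρ(M, T) = ρ(W, B) = -0.77.

ρ(M, T) = -0.77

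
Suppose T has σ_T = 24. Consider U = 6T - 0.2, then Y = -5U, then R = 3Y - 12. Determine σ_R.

σ_R = 2160

σ_U = |6|·24 = 144.
σ_Y = |-5|·144 = 720.
σ_R = |3|·720 = 2160.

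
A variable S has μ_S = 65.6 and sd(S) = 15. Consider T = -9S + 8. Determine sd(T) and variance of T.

T = -9S + 8 is linear with a = -9, b = 8.
sd(T) = |a|·sd(S) = |-9|·15 = 135.
variance of S = 15² = 225.
variance of T = a²·variance of S = (-9)²·225 = 18225 (the additive constant 8 does not affect variance).

sd(T) = 135, variance of T = 18225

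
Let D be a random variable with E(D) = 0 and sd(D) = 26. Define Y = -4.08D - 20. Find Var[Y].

Y = -4.08D - 20 is linear with a = -4.08, b = -20.
Var[D] = 26² = 676.
Var[Y] = a²·Var[D] = (-4.08)²·676 = 11252.9664 (the additive constant -20 does not affect variance).

Var[Y] = 11252.9664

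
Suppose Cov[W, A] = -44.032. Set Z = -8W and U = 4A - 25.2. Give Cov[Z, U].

Cov[Z, U] = 1409.024

Cov[Z, U] = a·c·Cov[W, A] = (-8)·4·(-44.032) = 1409.024. Additive constants drop out.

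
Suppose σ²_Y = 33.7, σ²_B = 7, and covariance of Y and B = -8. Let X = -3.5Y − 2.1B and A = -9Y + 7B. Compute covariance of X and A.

covariance of X and A = 1003.45

By bilinearity, covariance of X and A = ac·σ²_Y + bd·σ²_B + (ad+bc)·covariance of Y and B, with a=-3.5, b=-2.1, c=-9, d=7.
ac·σ²_Y = (-3.5)·(-9)·33.7 = 1061.55
bd·σ²_B = (-2.1)·7·7 = -102.9
(ad+bc)·covariance of Y and B = (-5.6)·(-8) = 44.8
covariance of X and A = 1061.55 + (-102.9) + 44.8 = 1003.45.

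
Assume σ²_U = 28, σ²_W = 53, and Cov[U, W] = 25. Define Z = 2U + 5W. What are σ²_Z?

σ²_Z = 1937

σ²_Z = a²·σ²_U + b²·σ²_W + 2ab·Cov[U, W] with a = 2, b = 5.
= 2²·28 + 5²·53 + 2·2·5·25
= 112 + 1325 + 500 = 1937.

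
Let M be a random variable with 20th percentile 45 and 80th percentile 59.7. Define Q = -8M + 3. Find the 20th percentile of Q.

20th percentile of Q = -474.6

Since a = -8 < 0 the transformation is decreasing, reversing order: the 20th percentile of Q corresponds to the 80th percentile of M.
So P_{20}(Q) = a·P_{80}(M) + b = (-8)·59.7 + 3 = -474.6.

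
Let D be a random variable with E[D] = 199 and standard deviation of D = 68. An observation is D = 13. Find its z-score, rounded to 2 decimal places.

z = (D − E[D]) / standard deviation of D = (13 − 199) / 68 ≈ -2.74.

z = -2.74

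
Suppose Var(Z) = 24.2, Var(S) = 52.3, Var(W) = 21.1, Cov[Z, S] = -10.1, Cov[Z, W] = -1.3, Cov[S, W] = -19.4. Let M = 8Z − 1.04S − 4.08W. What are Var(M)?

Var(M) = a²·Var(Z) + b²·Var(S) + c²·Var(W) + 2ab·Cov[Z, S] + 2ac·Cov[Z, W] + 2bc·Cov[S, W], with a = 8, b = -1.04, c = -4.08.
= 1548.8 + 56.56768 + 351.23904 + 168.064 + 84.864 + (-164.63616)
= 2044.89856.

Var(M) = 2044.89856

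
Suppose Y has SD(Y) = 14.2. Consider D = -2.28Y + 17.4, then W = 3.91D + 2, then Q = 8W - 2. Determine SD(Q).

SD(D) = |-2.28|·14.2 = 32.376.
SD(W) = |3.91|·32.376 = 126.59016.
SD(Q) = |8|·126.59016 = 1012.72128.

SD(Q) = 1012.72128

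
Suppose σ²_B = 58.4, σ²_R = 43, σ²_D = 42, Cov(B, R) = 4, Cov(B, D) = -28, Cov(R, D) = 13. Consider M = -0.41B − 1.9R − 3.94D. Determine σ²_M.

σ²_M = a²·σ²_B + b²·σ²_R + c²·σ²_D + 2ab·Cov(B, R) + 2ac·Cov(B, D) + 2bc·Cov(R, D), with a = -0.41, b = -1.9, c = -3.94.
= 9.81704 + 155.23 + 651.9912 + 6.232 + (-90.4624) + 194.636
= 927.44384.

σ²_M = 927.44384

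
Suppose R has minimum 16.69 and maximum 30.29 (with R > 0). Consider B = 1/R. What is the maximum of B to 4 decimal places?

max(B) = 0.0599

1/R is decreasing on this domain, so max(B) comes from min(R) = 16.69: max(B) = 1/(16.69) ≈ 0.0599.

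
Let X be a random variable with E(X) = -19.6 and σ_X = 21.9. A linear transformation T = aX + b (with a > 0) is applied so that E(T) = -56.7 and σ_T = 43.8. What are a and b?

σ_T = a·σ_X (a > 0), so a = 43.8/21.9 = 2.
E(T) = a·E(X) + b, so b = -56.7 − 2·(-19.6) = -17.5.

a = 2, b = -17.5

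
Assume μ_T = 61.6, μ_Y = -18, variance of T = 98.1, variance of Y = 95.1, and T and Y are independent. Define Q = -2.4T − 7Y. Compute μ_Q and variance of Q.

μ_Q = (-2.4)·μ_T + (-7)·μ_Y = (-2.4)·61.6 + (-7)·(-18) = -21.84.
variance of Q = a²·variance of T + b²·variance of Y + 2ab·Cov[T, Y] with a = -2.4, b = -7.
Independence gives Cov[T, Y] = 0.
= (-2.4)²·98.1 + (-7)²·95.1 + 2·(-2.4)·(-7)·0
= 565.056 + 4659.9 + 0 = 5224.956.

μ_Q = -21.84, variance of Q = 5224.956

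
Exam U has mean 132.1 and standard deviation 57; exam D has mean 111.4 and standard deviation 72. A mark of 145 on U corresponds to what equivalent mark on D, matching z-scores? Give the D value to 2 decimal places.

D = 127.69

z = (145 − 132.1)/57 ≈ 0.2263.
D = 111.4 + z·72 = 111.4 + (145 − 132.1)·72/57 ≈ 127.69.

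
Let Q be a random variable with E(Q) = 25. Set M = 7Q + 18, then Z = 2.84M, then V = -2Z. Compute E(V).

E(M) = 7·25 + 18 = 193.
E(Z) = 2.84·193 = 548.12.
E(V) = (-2)·548.12 = -1096.24.

E(V) = -1096.24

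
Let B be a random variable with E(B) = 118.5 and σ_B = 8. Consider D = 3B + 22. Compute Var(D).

D = 3B + 22 is linear with a = 3, b = 22.
Var(B) = 8² = 64.
Var(D) = a²·Var(B) = 3²·64 = 576 (the additive constant 22 does not affect variance).

Var(D) = 576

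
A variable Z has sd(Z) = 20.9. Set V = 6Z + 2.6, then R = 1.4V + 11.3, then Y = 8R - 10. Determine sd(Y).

sd(Y) = 1404.48

sd(V) = |6|·20.9 = 125.4.
sd(R) = |1.4|·125.4 = 175.56.
sd(Y) = |8|·175.56 = 1404.48.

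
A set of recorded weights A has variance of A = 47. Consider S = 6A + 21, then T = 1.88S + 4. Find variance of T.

variance of S = 6²·47 = 1692.
variance of T = 1.88²·1692 = 5980.2048.

variance of T = 5980.2048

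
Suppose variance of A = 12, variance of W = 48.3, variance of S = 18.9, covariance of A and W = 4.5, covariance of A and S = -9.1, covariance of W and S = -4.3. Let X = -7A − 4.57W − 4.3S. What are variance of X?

variance of X = a²·variance of A + b²·variance of W + c²·variance of S + 2ab·covariance of A and W + 2ac·covariance of A and S + 2bc·covariance of W and S, with a = -7, b = -4.57, c = -4.3.
= 588 + 1008.74067 + 349.461 + 287.91 + (-547.82) + (-168.9986)
= 1517.29307.

variance of X = 1517.29307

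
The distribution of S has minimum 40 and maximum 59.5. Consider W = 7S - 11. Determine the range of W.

Range(W) = 136.5

Range of S = 59.5 − 40 = 19.5.
Range(W) = |a|·Range(S) = |7|·19.5 = 136.5.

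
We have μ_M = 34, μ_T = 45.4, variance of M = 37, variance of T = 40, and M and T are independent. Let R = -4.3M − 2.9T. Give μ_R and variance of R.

μ_R = (-4.3)·μ_M + (-2.9)·μ_T = (-4.3)·34 + (-2.9)·45.4 = -277.86.
variance of R = a²·variance of M + b²·variance of T + 2ab·covariance of M and T with a = -4.3, b = -2.9.
Independence gives covariance of M and T = 0.
= (-4.3)²·37 + (-2.9)²·40 + 2·(-4.3)·(-2.9)·0
= 684.13 + 336.4 + 0 = 1020.53.

μ_R = -277.86, variance of R = 1020.53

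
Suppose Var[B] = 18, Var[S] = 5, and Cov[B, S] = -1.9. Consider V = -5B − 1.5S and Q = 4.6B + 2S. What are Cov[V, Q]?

By bilinearity, Cov[V, Q] = ac·Var[B] + bd·Var[S] + (ad+bc)·Cov[B, S], with a=-5, b=-1.5, c=4.6, d=2.
ac·Var[B] = (-5)·4.6·18 = -414
bd·Var[S] = (-1.5)·2·5 = -15
(ad+bc)·Cov[B, S] = (-16.9)·(-1.9) = 32.11
Cov[V, Q] = -414 + (-15) + 32.11 = -396.89.

Cov[V, Q] = -396.89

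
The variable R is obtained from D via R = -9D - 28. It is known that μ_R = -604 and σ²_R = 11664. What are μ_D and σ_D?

μ_D = 64, σ_D = 12

From R = -9D - 28: μ_R = a·μ_D + b, so μ_D = (μ_R − b)/a = (-604 − (-28))/(-9) = 64.
σ_R = √11664 = 108.
σ_R = |a|·σ_D, so σ_D = 108/|-9| = 12.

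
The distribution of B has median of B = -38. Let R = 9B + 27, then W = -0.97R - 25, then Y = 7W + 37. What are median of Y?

median of R = 9·(-38) + 27 = -315.
median of W = (-0.97)·(-315) + (-25) = 280.55.
median of Y = 7·280.55 + 37 = 2000.85.

median of Y = 2000.85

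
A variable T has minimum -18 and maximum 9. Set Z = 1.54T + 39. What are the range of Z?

Range of T = 9 − (-18) = 27.
Range(Z) = |a|·Range(T) = |1.54|·27 = 41.58.

Range(Z) = 41.58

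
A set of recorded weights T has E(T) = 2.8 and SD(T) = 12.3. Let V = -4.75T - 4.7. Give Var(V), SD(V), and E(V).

Var(V) = 3413.480625, SD(V) = 58.425, E(V) = -18

V = -4.75T - 4.7 is linear with a = -4.75, b = -4.7.
Var(T) = 12.3² = 151.29.
Var(V) = a²·Var(T) = (-4.75)²·151.29 = 3413.480625 (the additive constant -4.7 does not affect variance).
SD(V) = |a|·SD(T) = |-4.75|·12.3 = 58.425.
E(V) = a·E(T) + b = (-4.75)·2.8 + (-4.7) = -18.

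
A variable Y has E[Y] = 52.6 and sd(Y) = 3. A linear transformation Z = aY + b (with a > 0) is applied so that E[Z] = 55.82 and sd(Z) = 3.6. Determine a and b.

a = 1.2, b = -7.3

sd(Z) = a·sd(Y) (a > 0), so a = 3.6/3 = 1.2.
E[Z] = a·E[Y] + b, so b = 55.82 − 1.2·52.6 = -7.3.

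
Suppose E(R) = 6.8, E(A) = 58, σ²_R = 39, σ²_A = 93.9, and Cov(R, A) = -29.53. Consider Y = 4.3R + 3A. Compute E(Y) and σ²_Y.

E(Y) = 4.3·E(R) + 3·E(A) = 4.3·6.8 + 3·58 = 203.24.
σ²_Y = a²·σ²_R + b²·σ²_A + 2ab·Cov(R, A) with a = 4.3, b = 3.
= 4.3²·39 + 3²·93.9 + 2·4.3·3·(-29.53)
= 721.11 + 845.1 + (-761.874) = 804.336.

E(Y) = 203.24, σ²_Y = 804.336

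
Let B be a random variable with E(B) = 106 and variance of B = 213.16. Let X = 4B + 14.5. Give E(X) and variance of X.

X = 4B + 14.5 is linear with a = 4, b = 14.5.
E(X) = a·E(B) + b = 4·106 + 14.5 = 438.5.
variance of X = a²·variance of B = 4²·213.16 = 3410.56 (the additive constant 14.5 does not affect variance).

E(X) = 438.5, variance of X = 3410.56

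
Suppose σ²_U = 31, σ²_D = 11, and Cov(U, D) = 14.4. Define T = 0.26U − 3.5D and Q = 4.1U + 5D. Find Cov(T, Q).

Cov(T, Q) = -347.374

By bilinearity, Cov(T, Q) = ac·σ²_U + bd·σ²_D + (ad+bc)·Cov(U, D), with a=0.26, b=-3.5, c=4.1, d=5.
ac·σ²_U = 0.26·4.1·31 = 33.046
bd·σ²_D = (-3.5)·5·11 = -192.5
(ad+bc)·Cov(U, D) = (-13.05)·14.4 = -187.92
Cov(T, Q) = 33.046 + (-192.5) + (-187.92) = -347.374.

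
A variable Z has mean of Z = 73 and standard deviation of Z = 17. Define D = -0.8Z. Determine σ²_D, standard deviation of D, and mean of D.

σ²_D = 184.96, standard deviation of D = 13.6, mean of D = -58.4

D = -0.8Z is linear with a = -0.8, b = 0.
σ²_Z = 17² = 289.
σ²_D = a²·σ²_Z = (-0.8)²·289 = 184.96.
standard deviation of D = |a|·standard deviation of Z = |-0.8|·17 = 13.6.
mean of D = a·mean of Z + b = (-0.8)·73 = -58.4.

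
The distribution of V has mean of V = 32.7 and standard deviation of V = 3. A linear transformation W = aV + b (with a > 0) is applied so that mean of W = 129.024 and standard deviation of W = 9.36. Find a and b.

a = 3.12, b = 27

standard deviation of W = a·standard deviation of V (a > 0), so a = 9.36/3 = 3.12.
mean of W = a·mean of V + b, so b = 129.024 − 3.12·32.7 = 27.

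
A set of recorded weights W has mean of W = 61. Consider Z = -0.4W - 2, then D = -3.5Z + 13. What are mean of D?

mean of D = 105.4

mean of Z = (-0.4)·61 + (-2) = -26.4.
mean of D = (-3.5)·(-26.4) + 13 = 105.4.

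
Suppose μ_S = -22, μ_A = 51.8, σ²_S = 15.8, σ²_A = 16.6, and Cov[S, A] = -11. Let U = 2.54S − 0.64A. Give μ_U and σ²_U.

μ_U = 2.54·μ_S + (-0.64)·μ_A = 2.54·(-22) + (-0.64)·51.8 = -89.032.
σ²_U = a²·σ²_S + b²·σ²_A + 2ab·Cov[S, A] with a = 2.54, b = -0.64.
= 2.54²·15.8 + (-0.64)²·16.6 + 2·2.54·(-0.64)·(-11)
= 101.93528 + 6.79936 + 35.7632 = 144.49784.

μ_U = -89.032, σ²_U = 144.49784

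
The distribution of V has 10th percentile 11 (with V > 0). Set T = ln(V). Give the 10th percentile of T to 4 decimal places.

ln(V) is increasing, so P_{10}(T) = g(P_{10}(V)) ≈ 2.3979.

10th percentile of T = 2.3979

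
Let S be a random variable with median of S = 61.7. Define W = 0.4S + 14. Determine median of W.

median of W = 38.68

A linear map preserves order up to sign, so median of W = a·median of S + b = 0.4·61.7 + 14 = 38.68.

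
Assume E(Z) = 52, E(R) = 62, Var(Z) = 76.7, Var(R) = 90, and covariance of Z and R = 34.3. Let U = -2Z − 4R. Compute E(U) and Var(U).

E(U) = -352, Var(U) = 2295.6

E(U) = (-2)·E(Z) + (-4)·E(R) = (-2)·52 + (-4)·62 = -352.
Var(U) = a²·Var(Z) + b²·Var(R) + 2ab·covariance of Z and R with a = -2, b = -4.
= (-2)²·76.7 + (-4)²·90 + 2·(-2)·(-4)·34.3
= 306.8 + 1440 + 548.8 = 2295.6.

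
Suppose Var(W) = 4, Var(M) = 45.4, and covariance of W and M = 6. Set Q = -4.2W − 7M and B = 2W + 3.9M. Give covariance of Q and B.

By bilinearity, covariance of Q and B = ac·Var(W) + bd·Var(M) + (ad+bc)·covariance of W and M, with a=-4.2, b=-7, c=2, d=3.9.
ac·Var(W) = (-4.2)·2·4 = -33.6
bd·Var(M) = (-7)·3.9·45.4 = -1239.42
(ad+bc)·covariance of W and M = (-30.38)·6 = -182.28
covariance of Q and B = -33.6 + (-1239.42) + (-182.28) = -1455.3.

covariance of Q and B = -1455.3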